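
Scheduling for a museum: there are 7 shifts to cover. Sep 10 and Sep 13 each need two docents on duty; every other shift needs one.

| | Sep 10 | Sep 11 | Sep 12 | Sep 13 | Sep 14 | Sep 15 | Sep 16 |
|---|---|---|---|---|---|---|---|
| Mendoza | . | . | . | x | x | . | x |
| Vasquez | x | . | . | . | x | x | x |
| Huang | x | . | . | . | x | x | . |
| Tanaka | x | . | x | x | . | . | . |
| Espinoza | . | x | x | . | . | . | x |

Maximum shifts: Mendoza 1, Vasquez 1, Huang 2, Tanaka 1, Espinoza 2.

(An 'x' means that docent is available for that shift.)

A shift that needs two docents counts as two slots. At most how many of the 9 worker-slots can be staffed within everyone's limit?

Total capacity across all docents is 1+1+2+1+2 = 7, and 9 slots are needed, so at most 7 can be filled.
An assignment achieving 7: Sep 10→Huang, Sep 11→Espinoza, Sep 12→Tanaka, Sep 13→Mendoza, Sep 14→Huang, Sep 15→Vasquez, Sep 16→Espinoza.
Loads: Mendoza 1/1, Vasquez 1/1, Huang 2/2, Tanaka 1/1, Espinoza 2/2.

7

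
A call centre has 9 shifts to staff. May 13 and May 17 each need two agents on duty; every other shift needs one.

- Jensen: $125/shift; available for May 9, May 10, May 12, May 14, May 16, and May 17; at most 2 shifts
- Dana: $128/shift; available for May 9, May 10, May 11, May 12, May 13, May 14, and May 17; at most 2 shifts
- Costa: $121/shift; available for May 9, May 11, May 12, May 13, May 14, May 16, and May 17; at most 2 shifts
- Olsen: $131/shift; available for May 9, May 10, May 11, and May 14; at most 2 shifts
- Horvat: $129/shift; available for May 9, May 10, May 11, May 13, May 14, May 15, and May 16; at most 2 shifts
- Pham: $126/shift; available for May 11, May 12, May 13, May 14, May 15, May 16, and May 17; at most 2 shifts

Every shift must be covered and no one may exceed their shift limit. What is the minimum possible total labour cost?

Picking the cheapest available agent for each shift independently would cost $1349, but that ignores the shift limits.
An optimal schedule: May 9→Dana, May 10→Jensen, May 11→Dana, May 12→Jensen, May 13→Horvat+Pham, May 14→Olsen, May 15→Horvat, May 16→Costa, May 17→Costa+Pham.
Total: 128 + 125 + 128 + 125 + 129 + 126 + 131 + 129 + 121 + 121 + 126 = $1389.

$1389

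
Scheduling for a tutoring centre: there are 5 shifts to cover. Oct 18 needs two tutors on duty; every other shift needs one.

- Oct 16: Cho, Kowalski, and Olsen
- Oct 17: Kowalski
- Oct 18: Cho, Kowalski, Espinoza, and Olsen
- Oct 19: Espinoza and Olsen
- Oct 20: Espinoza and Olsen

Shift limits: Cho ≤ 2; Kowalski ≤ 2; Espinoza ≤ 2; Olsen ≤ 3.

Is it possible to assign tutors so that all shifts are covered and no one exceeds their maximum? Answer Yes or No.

Oct 17 can only be covered by Kowalski, so that assignment is forced.
One valid schedule: Oct 16→Cho, Oct 17→Kowalski, Oct 18→Cho+Kowalski, Oct 19→Espinoza, Oct 20→Espinoza.
Loads: Cho 2/2, Kowalski 2/2, Espinoza 2/2, Olsen 0/3 — all within limits.

Yes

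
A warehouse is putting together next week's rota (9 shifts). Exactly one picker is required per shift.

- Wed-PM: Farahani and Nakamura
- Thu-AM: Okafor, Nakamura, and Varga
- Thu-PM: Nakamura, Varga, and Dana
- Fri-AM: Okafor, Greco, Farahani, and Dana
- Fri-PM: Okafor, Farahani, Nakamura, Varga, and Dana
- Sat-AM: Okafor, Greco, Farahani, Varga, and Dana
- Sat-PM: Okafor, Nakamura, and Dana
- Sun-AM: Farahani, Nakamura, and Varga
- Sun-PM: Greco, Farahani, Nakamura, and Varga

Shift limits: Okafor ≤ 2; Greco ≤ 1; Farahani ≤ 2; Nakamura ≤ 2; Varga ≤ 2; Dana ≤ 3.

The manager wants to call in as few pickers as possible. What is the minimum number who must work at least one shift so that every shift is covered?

9 slots to fill and no one can take more than 3, so at least ⌈9/3⌉ = 3 pickers are needed.
Any 3 pickers together have capacity at most 3+2+2 = 7 < 9 slots, so 3 can never suffice.
Okafor, Farahani, Nakamura, and Dana alone can cover everything: Wed-PM→Farahani, Thu-AM→Okafor, Thu-PM→Nakamura, Fri-AM→Okafor, Fri-PM→Dana, Sat-AM→Dana, Sat-PM→Dana, Sun-AM→Farahani, Sun-PM→Nakamura.

4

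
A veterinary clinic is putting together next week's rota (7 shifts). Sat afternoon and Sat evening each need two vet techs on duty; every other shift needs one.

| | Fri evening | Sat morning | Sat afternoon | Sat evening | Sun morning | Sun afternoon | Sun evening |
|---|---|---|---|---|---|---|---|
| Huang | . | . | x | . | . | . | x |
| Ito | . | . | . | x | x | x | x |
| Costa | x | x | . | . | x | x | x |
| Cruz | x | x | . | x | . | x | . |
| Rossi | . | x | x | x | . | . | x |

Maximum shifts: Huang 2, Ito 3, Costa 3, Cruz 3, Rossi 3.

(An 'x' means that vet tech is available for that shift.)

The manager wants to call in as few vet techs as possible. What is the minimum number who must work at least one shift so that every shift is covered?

9 slots to fill and no one can take more than 3, so at least ⌈9/3⌉ = 3 vet techs are needed.
No set of 3 vet techs can cover every shift (each such set leaves at least one shift with no one available or exceeds a cap).
Huang, Ito, Costa, and Rossi alone can cover everything: Fri evening→Costa, Sat morning→Costa, Sat afternoon→Huang+Rossi, Sat evening→Ito+Rossi, Sun morning→Ito, Sun afternoon→Ito, Sun evening→Huang.

4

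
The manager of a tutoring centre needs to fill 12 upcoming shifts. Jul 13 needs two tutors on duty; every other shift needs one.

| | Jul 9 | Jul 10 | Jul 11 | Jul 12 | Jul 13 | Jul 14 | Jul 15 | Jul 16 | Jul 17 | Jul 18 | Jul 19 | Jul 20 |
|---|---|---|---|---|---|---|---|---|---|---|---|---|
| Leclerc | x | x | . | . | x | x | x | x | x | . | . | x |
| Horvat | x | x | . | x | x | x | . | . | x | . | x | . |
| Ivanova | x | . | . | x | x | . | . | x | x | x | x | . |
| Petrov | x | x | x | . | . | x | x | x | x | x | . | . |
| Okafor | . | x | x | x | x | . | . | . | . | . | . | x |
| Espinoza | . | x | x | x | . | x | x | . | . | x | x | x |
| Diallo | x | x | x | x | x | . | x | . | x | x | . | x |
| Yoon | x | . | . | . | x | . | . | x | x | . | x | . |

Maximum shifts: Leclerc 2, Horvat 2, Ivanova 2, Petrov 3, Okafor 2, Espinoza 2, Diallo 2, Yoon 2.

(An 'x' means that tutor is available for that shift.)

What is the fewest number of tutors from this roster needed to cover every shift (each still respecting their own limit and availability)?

13 slots to fill and no one can take more than 3, so at least ⌈13/3⌉ = 5 tutors are needed.
Any 5 tutors together have capacity at most 3+2+2+2+2 = 11 < 13 slots, so 5 can never suffice.
Leclerc, Horvat, Ivanova, Petrov, Okafor, and Espinoza alone can cover everything: Jul 9→Horvat, Jul 10→Espinoza, Jul 11→Petrov, Jul 12→Espinoza, Jul 13→Ivanova+Okafor, Jul 14→Petrov, Jul 15→Leclerc, Jul 16→Leclerc, Jul 17→Petrov, Jul 18→Ivanova, Jul 19→Horvat, Jul 20→Okafor.

6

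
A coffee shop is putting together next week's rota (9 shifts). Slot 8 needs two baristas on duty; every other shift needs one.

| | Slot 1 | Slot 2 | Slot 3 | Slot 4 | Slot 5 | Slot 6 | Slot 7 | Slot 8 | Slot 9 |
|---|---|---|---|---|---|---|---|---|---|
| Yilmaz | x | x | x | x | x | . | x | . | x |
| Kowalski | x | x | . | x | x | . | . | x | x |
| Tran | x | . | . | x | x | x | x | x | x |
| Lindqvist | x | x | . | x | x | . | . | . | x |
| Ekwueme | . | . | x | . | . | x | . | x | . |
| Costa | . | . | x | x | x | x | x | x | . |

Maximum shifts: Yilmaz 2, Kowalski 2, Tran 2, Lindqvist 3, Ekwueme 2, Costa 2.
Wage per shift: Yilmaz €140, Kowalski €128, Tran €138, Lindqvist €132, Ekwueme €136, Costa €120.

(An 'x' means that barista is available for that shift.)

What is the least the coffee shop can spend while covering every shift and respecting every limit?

Picking the cheapest available barista for each shift independently would cost €1232, but that ignores the shift limits.
An optimal schedule: Slot 1→Kowalski, Slot 2→Kowalski, Slot 3→Costa, Slot 4→Lindqvist, Slot 5→Lindqvist, Slot 6→Ekwueme, Slot 7→Costa, Slot 8→Ekwueme+Tran, Slot 9→Lindqvist.
Total: 128 + 128 + 120 + 132 + 132 + 136 + 120 + 136 + 138 + 132 = €1302.

€1302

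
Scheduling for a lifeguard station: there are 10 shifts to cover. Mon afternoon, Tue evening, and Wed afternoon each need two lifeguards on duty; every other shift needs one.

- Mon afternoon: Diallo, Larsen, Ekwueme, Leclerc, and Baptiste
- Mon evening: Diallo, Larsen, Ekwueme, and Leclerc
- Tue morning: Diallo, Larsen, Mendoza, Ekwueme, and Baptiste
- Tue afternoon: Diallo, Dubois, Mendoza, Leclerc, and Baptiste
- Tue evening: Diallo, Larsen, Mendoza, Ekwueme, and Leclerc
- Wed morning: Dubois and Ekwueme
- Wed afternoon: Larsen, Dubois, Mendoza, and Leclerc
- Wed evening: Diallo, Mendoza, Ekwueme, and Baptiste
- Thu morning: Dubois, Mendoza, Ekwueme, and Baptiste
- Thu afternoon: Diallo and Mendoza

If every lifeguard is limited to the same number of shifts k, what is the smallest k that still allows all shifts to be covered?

2

With 7 lifeguards and 13 worker-slots to fill, someone must work at least ⌈13/7⌉ = 2 shifts, so k ≥ 2.
k = 2 works: Mon afternoon→Ekwueme+Baptiste, Mon evening→Diallo, Tue morning→Larsen, Tue afternoon→Mendoza, Tue evening→Ekwueme+Leclerc, Wed morning→Dubois, Wed afternoon→Larsen+Leclerc, Wed evening→Mendoza, Thu morning→Dubois, Thu afternoon→Diallo.
Loads: Diallo 2, Larsen 2, Dubois 2, Mendoza 2, Ekwueme 2, Leclerc 2, Baptiste 1 — all ≤ 2.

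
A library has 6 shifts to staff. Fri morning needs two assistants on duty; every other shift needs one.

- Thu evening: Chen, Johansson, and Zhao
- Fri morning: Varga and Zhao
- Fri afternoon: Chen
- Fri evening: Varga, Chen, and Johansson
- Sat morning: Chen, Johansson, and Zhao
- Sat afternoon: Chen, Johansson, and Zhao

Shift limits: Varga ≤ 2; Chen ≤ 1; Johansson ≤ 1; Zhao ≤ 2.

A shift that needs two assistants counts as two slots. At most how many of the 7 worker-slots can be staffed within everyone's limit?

Total capacity across all assistants is 2+1+1+2 = 6, and 7 slots are needed, so at most 6 can be filled.
An assignment achieving 6: Thu evening→Johansson, Fri morning→Varga+Zhao, Fri afternoon→Chen, Fri evening→Varga, Sat morning→Zhao.
Loads: Varga 2/2, Chen 1/1, Johansson 1/1, Zhao 2/2.

6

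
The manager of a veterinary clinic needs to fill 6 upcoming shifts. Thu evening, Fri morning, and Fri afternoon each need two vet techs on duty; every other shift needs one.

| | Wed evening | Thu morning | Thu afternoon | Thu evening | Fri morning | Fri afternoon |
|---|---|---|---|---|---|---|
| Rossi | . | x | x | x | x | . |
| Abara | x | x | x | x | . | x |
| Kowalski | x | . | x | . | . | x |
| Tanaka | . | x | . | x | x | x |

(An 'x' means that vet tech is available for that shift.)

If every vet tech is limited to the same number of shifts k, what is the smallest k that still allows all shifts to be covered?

3

With 4 vet techs and 9 worker-slots to fill, someone must work at least ⌈9/4⌉ = 3 shifts, so k ≥ 3.
k = 3 works: Wed evening→Abara, Thu morning→Rossi, Thu afternoon→Rossi, Thu evening→Abara+Tanaka, Fri morning→Rossi+Tanaka, Fri afternoon→Abara+Kowalski.
Loads: Rossi 3, Abara 3, Kowalski 1, Tanaka 2 — all ≤ 3.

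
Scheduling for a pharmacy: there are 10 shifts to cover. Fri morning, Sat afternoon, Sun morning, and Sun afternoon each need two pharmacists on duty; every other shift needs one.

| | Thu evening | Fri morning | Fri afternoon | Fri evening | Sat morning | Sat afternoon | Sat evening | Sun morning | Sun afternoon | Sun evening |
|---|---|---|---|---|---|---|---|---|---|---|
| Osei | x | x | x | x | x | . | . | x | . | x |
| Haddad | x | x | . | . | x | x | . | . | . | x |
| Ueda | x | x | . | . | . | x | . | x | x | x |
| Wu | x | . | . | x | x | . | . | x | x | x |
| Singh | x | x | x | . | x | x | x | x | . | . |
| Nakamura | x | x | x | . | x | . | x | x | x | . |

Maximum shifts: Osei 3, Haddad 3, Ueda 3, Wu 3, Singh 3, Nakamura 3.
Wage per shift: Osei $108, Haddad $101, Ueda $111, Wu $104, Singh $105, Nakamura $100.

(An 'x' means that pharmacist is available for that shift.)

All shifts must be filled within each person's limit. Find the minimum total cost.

$1446

Picking the cheapest available pharmacist for each shift independently would cost $1420, but that ignores the shift limits.
An optimal schedule: Thu evening→Wu, Fri morning→Singh+Osei, Fri afternoon→Nakamura, Fri evening→Wu, Sat morning→Haddad, Sat afternoon→Haddad+Singh, Sat evening→Nakamura, Sun morning→Singh+Osei, Sun afternoon→Nakamura+Wu, Sun evening→Haddad.
Total: 104 + 105 + 108 + 100 + 104 + 101 + 101 + 105 + 100 + 105 + 108 + 100 + 104 + 101 = $1446.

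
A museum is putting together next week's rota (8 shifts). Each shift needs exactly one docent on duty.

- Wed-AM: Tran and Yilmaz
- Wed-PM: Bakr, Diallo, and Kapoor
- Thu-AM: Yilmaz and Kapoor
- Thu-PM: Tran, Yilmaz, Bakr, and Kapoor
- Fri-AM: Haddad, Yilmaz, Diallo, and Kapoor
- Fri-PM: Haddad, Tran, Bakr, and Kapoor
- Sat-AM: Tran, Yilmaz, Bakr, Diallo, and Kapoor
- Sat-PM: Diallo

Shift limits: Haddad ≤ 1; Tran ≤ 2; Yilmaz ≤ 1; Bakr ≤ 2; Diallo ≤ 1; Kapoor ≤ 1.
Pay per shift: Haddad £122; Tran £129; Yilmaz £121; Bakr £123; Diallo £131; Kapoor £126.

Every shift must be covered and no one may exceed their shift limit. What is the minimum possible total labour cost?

£1004

Sat-PM can only be covered by Diallo, so that assignment is forced.
Picking the cheapest available docent for each shift independently would cost £981, but that ignores the shift limits.
An optimal schedule: Wed-AM→Tran, Wed-PM→Bakr, Thu-AM→Yilmaz, Thu-PM→Tran, Fri-AM→Haddad, Fri-PM→Bakr, Sat-AM→Kapoor, Sat-PM→Diallo.
Total: 129 + 123 + 121 + 129 + 122 + 123 + 126 + 131 = £1004.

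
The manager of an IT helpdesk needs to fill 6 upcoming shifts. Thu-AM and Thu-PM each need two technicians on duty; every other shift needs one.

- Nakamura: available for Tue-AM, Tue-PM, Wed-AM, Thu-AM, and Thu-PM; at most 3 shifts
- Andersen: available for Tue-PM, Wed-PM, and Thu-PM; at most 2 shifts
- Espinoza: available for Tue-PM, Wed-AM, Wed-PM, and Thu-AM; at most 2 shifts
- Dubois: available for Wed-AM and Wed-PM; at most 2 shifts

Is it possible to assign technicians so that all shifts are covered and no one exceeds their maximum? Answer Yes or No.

Yes

Tue-AM can only be covered by Nakamura, so that assignment is forced.
Thu-AM can only be covered by Nakamura and Espinoza, so that assignment is forced.
Thu-PM can only be covered by Nakamura and Andersen, so that assignment is forced.
One valid schedule: Tue-AM→Nakamura, Tue-PM→Andersen, Wed-AM→Espinoza, Wed-PM→Dubois, Thu-AM→Nakamura+Espinoza, Thu-PM→Nakamura+Andersen.
Loads: Nakamura 3/3, Andersen 2/2, Espinoza 2/2, Dubois 1/2 — all within limits.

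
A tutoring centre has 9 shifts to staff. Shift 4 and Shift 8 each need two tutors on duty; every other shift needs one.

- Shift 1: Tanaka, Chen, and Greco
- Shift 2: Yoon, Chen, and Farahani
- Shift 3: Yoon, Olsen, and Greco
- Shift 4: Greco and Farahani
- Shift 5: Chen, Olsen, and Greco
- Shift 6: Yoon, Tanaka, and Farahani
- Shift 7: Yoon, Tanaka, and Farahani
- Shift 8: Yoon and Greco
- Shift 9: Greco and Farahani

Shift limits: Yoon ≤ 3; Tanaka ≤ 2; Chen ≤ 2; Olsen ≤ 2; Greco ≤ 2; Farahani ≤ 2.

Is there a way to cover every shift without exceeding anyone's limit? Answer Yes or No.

Yes

Shift 4 can only be covered by Greco and Farahani, so that assignment is forced.
Shift 8 can only be covered by Yoon and Greco, so that assignment is forced.
One valid schedule: Shift 1→Tanaka, Shift 2→Yoon, Shift 3→Olsen, Shift 4→Greco+Farahani, Shift 5→Chen, Shift 6→Yoon, Shift 7→Tanaka, Shift 8→Yoon+Greco, Shift 9→Farahani.
Loads: Yoon 3/3, Tanaka 2/2, Chen 1/2, Olsen 1/2, Greco 2/2, Farahani 2/2 — all within limits.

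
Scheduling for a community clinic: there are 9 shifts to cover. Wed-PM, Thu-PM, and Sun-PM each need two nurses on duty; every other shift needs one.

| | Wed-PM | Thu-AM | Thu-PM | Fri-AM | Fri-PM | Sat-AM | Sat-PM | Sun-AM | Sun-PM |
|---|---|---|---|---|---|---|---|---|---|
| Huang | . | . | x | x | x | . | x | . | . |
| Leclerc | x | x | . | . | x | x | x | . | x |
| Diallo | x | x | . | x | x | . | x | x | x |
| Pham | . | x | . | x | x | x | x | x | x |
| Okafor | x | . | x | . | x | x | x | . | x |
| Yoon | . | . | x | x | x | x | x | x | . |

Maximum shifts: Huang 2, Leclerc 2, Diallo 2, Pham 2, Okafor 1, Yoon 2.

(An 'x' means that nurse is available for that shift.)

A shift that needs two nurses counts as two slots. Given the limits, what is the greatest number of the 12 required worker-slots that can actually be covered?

Total capacity across all nurses is 2+2+2+2+1+2 = 11, and 12 slots are needed, so at most 11 can be filled.
An assignment achieving 11: Wed-PM→Leclerc+Diallo, Thu-AM→Leclerc, Thu-PM→Huang+Okafor, Fri-AM→Huang, Fri-PM→Yoon, Sat-AM→Pham, Sat-PM→Yoon, Sun-AM→Diallo, Sun-PM→Pham.
Loads: Huang 2/2, Leclerc 2/2, Diallo 2/2, Pham 2/2, Okafor 1/1, Yoon 2/2.

11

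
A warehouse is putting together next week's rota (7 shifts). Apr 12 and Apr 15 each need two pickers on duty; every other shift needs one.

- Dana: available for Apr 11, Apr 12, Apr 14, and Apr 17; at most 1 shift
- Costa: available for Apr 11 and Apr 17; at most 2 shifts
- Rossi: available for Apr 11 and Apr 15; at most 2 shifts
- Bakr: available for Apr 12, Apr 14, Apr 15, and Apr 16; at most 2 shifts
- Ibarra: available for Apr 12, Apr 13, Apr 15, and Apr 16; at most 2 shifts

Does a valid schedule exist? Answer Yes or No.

No

Total capacity is 9 and 9 slots are needed, so capacity alone doesn't rule it out.
Shifts {Apr 12, Apr 13, Apr 14, Apr 15, Apr 16} need 7 worker-slots in total, but the pickers available for any of those shifts (Dana, Rossi, Bakr, and Ibarra) can supply at most 6 among them. So no valid schedule exists.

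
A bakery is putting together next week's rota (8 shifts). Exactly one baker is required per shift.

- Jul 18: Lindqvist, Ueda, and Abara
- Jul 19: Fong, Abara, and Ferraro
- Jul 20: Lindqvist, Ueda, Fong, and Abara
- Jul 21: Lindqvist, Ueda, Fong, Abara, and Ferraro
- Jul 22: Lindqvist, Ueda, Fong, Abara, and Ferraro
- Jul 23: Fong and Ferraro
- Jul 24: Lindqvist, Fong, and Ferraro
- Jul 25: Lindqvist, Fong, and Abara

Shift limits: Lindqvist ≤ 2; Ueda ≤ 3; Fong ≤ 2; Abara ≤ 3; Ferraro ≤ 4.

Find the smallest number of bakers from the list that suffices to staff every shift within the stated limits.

3

8 slots to fill and no one can take more than 4, so at least ⌈8/4⌉ = 2 bakers are needed.
Any 2 bakers together have capacity at most 4+3 = 7 < 8 slots, so 2 can never suffice.
Lindqvist, Ueda, and Ferraro alone can cover everything: Jul 18→Lindqvist, Jul 19→Ferraro, Jul 20→Ueda, Jul 21→Ueda, Jul 22→Ueda, Jul 23→Ferraro, Jul 24→Ferraro, Jul 25→Lindqvist.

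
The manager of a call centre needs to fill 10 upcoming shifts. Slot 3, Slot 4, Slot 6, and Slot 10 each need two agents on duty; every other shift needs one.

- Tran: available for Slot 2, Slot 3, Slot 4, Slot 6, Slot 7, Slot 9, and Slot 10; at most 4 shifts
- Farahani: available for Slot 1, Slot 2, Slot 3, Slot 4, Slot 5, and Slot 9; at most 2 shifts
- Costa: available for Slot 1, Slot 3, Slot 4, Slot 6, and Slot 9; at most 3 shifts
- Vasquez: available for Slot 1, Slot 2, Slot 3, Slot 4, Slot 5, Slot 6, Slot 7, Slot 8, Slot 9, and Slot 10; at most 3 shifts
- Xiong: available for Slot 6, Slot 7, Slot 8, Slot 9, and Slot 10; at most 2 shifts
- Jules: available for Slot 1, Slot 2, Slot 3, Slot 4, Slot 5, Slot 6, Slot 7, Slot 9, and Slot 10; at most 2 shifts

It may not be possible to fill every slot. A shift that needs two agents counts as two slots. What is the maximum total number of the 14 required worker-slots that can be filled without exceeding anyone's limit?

Total capacity across all agents is 4+2+3+3+2+2 = 16, and 14 slots are needed, so at most 14 can be filled.
An assignment achieving 14: Slot 1→Farahani, Slot 2→Tran, Slot 3→Tran+Costa, Slot 4→Costa+Vasquez, Slot 5→Farahani, Slot 6→Costa+Xiong, Slot 7→Tran, Slot 8→Vasquez, Slot 9→Xiong, Slot 10→Tran+Vasquez.
Loads: Tran 4/4, Farahani 2/2, Costa 3/3, Vasquez 3/3, Xiong 2/2, Jules 0/2.

14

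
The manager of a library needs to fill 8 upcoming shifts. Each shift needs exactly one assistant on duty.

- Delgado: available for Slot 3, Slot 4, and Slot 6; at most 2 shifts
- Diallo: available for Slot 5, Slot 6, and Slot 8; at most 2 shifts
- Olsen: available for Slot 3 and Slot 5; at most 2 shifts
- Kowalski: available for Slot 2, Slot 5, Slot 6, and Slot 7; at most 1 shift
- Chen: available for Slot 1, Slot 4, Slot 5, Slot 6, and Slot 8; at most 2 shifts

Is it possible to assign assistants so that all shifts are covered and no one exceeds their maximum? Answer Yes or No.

Total capacity is 9 and 8 slots are needed, so capacity alone doesn't rule it out.
Shifts {Slot 2, Slot 7} need 2 worker-slots in total, but the assistants available for any of those shifts (Kowalski) can supply at most 1 among them. So no valid schedule exists.

No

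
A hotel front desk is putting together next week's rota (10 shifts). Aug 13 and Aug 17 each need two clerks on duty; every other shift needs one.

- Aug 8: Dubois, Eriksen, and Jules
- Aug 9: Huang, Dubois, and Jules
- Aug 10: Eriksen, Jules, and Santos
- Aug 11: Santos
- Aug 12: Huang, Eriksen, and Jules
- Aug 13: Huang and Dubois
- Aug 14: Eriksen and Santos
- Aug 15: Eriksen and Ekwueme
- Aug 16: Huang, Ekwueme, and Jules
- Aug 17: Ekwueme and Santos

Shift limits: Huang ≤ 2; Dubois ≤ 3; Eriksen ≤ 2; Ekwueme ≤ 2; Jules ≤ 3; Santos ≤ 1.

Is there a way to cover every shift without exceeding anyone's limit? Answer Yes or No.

No

Total capacity is 13 and 12 slots are needed, so capacity alone doesn't rule it out.
Shifts {Aug 11, Aug 17} need 3 worker-slots in total, but the clerks available for any of those shifts (Ekwueme and Santos) can supply at most 2 among them. So no valid schedule exists.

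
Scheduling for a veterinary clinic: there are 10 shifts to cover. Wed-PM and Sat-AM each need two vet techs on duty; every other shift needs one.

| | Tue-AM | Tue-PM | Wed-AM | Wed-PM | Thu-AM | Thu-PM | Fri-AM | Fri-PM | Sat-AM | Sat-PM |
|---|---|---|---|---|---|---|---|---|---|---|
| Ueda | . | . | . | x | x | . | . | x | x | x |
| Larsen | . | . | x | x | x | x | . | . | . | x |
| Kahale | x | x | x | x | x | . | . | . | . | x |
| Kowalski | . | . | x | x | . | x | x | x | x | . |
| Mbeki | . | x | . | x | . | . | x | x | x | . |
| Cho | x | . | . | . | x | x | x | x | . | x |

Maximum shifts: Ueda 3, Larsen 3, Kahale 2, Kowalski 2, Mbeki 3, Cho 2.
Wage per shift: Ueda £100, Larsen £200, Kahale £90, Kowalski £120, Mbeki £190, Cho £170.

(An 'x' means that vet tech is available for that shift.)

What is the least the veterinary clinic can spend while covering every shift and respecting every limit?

£1630

Picking the cheapest available vet tech for each shift independently would cost £1200, but that ignores the shift limits.
An optimal schedule: Tue-AM→Kahale, Tue-PM→Kahale, Wed-AM→Kowalski, Wed-PM→Ueda+Mbeki, Thu-AM→Ueda, Thu-PM→Kowalski, Fri-AM→Cho, Fri-PM→Mbeki, Sat-AM→Ueda+Mbeki, Sat-PM→Cho.
Total: 90 + 90 + 120 + 100 + 190 + 100 + 120 + 170 + 190 + 100 + 190 + 170 = £1630.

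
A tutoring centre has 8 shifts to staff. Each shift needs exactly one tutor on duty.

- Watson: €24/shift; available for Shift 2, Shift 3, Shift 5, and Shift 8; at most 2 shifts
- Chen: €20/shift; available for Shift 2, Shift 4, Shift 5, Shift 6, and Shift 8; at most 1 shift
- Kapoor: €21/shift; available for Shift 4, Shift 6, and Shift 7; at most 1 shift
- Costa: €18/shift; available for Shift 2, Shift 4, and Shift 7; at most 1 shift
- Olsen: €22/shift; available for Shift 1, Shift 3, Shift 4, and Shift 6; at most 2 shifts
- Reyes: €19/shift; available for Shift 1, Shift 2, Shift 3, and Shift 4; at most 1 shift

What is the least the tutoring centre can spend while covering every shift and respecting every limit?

€170

Picking the cheapest available tutor for each shift independently would cost €152, but that ignores the shift limits.
An optimal schedule: Shift 1→Olsen, Shift 2→Costa, Shift 3→Olsen, Shift 4→Reyes, Shift 5→Watson, Shift 6→Chen, Shift 7→Kapoor, Shift 8→Watson.
Total: 22 + 18 + 22 + 19 + 24 + 20 + 21 + 24 = €170.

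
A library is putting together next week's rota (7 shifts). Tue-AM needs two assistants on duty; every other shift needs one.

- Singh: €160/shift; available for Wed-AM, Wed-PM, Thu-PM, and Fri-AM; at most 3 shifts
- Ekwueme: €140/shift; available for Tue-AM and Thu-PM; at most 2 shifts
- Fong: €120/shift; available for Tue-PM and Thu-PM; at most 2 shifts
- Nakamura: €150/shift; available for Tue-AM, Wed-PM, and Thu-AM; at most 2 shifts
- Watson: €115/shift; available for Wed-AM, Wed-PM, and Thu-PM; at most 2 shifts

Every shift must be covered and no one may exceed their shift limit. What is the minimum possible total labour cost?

Tue-AM can only be covered by Ekwueme and Nakamura, so that assignment is forced.
Tue-PM can only be covered by Fong, so that assignment is forced.
Thu-AM can only be covered by Nakamura, so that assignment is forced.
Picking the cheapest available assistant for each shift independently would cost €1065, but that ignores the shift limits.
An optimal schedule: Tue-AM→Ekwueme+Nakamura, Tue-PM→Fong, Wed-AM→Watson, Wed-PM→Watson, Thu-AM→Nakamura, Thu-PM→Fong, Fri-AM→Singh.
Total: 140 + 150 + 120 + 115 + 115 + 150 + 120 + 160 = €1070.

€1070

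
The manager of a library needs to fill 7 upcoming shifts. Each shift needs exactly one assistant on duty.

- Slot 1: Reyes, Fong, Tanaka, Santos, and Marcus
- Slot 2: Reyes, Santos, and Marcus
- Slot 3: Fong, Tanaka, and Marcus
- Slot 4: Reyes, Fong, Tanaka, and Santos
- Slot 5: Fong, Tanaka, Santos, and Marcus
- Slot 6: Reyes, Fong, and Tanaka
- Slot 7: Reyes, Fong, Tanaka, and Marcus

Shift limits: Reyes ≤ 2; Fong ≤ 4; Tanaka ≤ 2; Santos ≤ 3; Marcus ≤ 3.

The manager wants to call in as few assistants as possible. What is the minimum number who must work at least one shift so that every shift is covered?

7 slots to fill and no one can take more than 4, so at least ⌈7/4⌉ = 2 assistants are needed.
Fong and Santos alone can cover everything: Slot 1→Fong, Slot 2→Santos, Slot 3→Fong, Slot 4→Santos, Slot 5→Santos, Slot 6→Fong, Slot 7→Fong.

2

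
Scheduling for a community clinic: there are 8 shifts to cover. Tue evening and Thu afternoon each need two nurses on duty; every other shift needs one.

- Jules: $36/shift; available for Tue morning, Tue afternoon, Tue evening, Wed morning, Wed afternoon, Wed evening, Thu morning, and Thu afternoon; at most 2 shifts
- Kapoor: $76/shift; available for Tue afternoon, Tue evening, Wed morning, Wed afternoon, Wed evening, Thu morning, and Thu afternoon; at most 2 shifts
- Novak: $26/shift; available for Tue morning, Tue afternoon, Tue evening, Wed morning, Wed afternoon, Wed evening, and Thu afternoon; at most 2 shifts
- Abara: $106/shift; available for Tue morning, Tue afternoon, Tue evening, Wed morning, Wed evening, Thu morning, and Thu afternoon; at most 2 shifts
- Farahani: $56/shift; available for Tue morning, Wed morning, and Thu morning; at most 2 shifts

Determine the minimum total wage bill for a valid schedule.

$600

Picking the cheapest available nurse for each shift independently would cost $290, but that ignores the shift limits.
An optimal schedule: Tue morning→Jules, Tue afternoon→Kapoor, Tue evening→Novak+Abara, Wed morning→Farahani, Wed afternoon→Jules, Wed evening→Kapoor, Thu morning→Farahani, Thu afternoon→Novak+Abara.
Total: 36 + 76 + 26 + 106 + 56 + 36 + 76 + 56 + 26 + 106 = $600.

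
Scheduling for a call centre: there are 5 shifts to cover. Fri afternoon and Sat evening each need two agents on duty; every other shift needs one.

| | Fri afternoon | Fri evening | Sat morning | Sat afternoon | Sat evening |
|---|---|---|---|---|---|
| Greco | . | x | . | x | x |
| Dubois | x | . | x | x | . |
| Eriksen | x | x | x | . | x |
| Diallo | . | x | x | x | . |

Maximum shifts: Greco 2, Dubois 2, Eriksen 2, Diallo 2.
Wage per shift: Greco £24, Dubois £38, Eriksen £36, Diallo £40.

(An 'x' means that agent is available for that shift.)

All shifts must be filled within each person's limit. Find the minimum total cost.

Fri afternoon can only be covered by Dubois and Eriksen, so that assignment is forced.
Sat evening can only be covered by Greco and Eriksen, so that assignment is forced.
Picking the cheapest available agent for each shift independently would cost £218, but that ignores the shift limits.
An optimal schedule: Fri afternoon→Dubois+Eriksen, Fri evening→Greco, Sat morning→Dubois, Sat afternoon→Diallo, Sat evening→Greco+Eriksen.
Total: 38 + 36 + 24 + 38 + 40 + 24 + 36 = £236.

£236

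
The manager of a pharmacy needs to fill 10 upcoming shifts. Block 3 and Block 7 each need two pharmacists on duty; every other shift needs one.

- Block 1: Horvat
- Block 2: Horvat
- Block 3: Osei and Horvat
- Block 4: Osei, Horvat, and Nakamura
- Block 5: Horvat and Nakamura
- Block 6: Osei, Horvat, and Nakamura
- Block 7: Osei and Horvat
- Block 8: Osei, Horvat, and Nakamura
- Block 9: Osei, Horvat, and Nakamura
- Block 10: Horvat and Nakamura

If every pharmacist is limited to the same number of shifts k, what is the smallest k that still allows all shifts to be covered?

With 3 pharmacists and 12 worker-slots to fill, someone must work at least ⌈12/3⌉ = 4 shifts, so k ≥ 4.
k = 4 works: Block 1→Horvat, Block 2→Horvat, Block 3→Osei+Horvat, Block 4→Osei, Block 5→Nakamura, Block 6→Osei, Block 7→Osei+Horvat, Block 8→Nakamura, Block 9→Nakamura, Block 10→Nakamura.
Loads: Osei 4, Horvat 4, Nakamura 4 — all ≤ 4.

4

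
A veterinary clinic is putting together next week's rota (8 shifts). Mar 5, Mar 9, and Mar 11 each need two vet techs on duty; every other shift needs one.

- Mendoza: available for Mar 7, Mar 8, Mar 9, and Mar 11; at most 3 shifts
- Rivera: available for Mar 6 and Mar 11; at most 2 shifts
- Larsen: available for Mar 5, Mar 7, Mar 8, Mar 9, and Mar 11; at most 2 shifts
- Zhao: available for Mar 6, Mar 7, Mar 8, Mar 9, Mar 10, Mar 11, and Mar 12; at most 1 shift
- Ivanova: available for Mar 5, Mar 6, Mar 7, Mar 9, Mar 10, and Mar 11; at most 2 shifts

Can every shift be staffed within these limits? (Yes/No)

Total capacity is 3+2+2+1+2 = 10 but 11 worker-slots are needed — infeasible.

No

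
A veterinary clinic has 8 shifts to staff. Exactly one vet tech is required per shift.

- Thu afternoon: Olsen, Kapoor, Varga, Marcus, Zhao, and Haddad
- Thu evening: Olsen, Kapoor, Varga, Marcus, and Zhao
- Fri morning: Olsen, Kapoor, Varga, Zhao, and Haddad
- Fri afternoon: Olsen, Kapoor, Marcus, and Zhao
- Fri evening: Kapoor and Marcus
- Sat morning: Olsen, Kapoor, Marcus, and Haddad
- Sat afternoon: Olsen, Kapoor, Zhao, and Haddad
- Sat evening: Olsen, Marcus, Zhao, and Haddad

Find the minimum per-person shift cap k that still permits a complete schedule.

With 6 vet techs and 8 worker-slots to fill, someone must work at least ⌈8/6⌉ = 2 shifts, so k ≥ 2.
k = 2 works: Thu afternoon→Marcus, Thu evening→Varga, Fri morning→Varga, Fri afternoon→Olsen, Fri evening→Kapoor, Sat morning→Olsen, Sat afternoon→Kapoor, Sat evening→Marcus.
Loads: Olsen 2, Kapoor 2, Varga 2, Marcus 2, Zhao 0, Haddad 0 — all ≤ 2.

2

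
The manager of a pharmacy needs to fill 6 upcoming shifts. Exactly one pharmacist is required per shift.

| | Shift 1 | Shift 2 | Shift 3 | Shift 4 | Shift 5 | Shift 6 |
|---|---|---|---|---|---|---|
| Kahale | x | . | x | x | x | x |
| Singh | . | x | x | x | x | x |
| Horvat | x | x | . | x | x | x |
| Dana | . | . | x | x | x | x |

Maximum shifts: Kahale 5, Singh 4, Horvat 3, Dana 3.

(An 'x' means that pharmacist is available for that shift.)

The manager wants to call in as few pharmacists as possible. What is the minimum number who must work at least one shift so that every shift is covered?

6 slots to fill and no one can take more than 5, so at least ⌈6/5⌉ = 2 pharmacists are needed.
Kahale and Singh alone can cover everything: Shift 1→Kahale, Shift 2→Singh, Shift 3→Kahale, Shift 4→Kahale, Shift 5→Kahale, Shift 6→Kahale.

2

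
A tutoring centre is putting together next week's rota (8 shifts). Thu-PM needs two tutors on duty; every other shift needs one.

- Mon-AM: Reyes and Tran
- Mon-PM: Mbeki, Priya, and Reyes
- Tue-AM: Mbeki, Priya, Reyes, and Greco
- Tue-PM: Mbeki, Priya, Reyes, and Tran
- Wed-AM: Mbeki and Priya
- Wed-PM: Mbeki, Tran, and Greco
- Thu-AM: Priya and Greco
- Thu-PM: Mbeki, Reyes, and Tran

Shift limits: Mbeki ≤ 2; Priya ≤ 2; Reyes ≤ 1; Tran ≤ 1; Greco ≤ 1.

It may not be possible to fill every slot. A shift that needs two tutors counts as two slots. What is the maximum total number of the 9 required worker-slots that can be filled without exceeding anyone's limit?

7

Total capacity across all tutors is 2+2+1+1+1 = 7, and 9 slots are needed, so at most 7 can be filled.
An assignment achieving 7: Mon-AM→Reyes, Mon-PM→Mbeki, Tue-AM→Greco, Tue-PM→Priya, Wed-AM→Mbeki, Wed-PM→Tran, Thu-AM→Priya.
Loads: Mbeki 2/2, Priya 2/2, Reyes 1/1, Tran 1/1, Greco 1/1.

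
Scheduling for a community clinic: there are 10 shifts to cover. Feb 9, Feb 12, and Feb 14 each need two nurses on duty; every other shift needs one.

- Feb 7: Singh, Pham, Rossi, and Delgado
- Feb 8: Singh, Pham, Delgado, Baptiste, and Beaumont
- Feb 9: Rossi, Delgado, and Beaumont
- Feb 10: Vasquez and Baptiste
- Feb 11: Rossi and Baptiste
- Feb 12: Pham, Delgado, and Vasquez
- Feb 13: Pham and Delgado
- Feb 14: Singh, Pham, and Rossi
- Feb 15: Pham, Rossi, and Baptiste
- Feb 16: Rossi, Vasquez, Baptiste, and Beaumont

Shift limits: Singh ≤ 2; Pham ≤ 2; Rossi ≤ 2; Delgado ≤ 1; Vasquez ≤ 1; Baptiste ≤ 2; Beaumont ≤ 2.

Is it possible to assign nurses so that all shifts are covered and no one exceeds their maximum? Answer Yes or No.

Total capacity is 2+2+2+1+1+2+2 = 12 but 13 worker-slots are needed — infeasible.

No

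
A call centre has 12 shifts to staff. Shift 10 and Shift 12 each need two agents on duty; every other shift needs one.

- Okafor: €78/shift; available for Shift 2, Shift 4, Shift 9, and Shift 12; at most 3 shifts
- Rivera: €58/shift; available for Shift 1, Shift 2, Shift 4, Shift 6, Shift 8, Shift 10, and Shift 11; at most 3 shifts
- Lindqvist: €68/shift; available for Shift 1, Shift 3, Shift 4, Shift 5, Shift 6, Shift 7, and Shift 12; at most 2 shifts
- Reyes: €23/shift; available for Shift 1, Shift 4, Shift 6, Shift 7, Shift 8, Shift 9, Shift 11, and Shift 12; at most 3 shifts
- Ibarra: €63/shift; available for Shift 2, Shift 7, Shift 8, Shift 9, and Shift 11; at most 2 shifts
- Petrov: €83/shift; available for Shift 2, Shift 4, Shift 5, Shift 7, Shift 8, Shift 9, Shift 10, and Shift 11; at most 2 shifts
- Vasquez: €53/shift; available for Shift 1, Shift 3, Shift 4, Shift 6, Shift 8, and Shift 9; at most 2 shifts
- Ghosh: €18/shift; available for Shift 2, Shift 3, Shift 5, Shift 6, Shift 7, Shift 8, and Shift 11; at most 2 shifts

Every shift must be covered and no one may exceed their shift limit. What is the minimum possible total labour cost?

€662

Shift 10 can only be covered by Rivera and Petrov, so that assignment is forced.
Picking the cheapest available agent for each shift independently would cost €427, but that ignores the shift limits.
An optimal schedule: Shift 1→Reyes, Shift 2→Rivera, Shift 3→Ghosh, Shift 4→Vasquez, Shift 5→Ghosh, Shift 6→Reyes, Shift 7→Ibarra, Shift 8→Ibarra, Shift 9→Vasquez, Shift 10→Rivera+Petrov, Shift 11→Rivera, Shift 12→Reyes+Lindqvist.
Total: 23 + 58 + 18 + 53 + 18 + 23 + 63 + 63 + 53 + 58 + 83 + 58 + 23 + 68 = €662.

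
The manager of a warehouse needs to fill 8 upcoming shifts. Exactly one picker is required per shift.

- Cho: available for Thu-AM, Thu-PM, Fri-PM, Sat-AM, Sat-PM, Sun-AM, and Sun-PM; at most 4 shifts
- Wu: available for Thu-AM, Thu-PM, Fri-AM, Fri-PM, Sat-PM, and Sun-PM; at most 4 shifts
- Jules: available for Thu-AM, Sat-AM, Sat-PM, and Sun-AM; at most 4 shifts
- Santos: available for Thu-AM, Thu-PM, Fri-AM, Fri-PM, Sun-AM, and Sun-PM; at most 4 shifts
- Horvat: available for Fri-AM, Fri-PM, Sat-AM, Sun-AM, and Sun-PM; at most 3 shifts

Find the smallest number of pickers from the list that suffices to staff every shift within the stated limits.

8 slots to fill and no one can take more than 4, so at least ⌈8/4⌉ = 2 pickers are needed.
Cho and Wu alone can cover everything: Thu-AM→Cho, Thu-PM→Cho, Fri-AM→Wu, Fri-PM→Wu, Sat-AM→Cho, Sat-PM→Wu, Sun-AM→Cho, Sun-PM→Wu.

2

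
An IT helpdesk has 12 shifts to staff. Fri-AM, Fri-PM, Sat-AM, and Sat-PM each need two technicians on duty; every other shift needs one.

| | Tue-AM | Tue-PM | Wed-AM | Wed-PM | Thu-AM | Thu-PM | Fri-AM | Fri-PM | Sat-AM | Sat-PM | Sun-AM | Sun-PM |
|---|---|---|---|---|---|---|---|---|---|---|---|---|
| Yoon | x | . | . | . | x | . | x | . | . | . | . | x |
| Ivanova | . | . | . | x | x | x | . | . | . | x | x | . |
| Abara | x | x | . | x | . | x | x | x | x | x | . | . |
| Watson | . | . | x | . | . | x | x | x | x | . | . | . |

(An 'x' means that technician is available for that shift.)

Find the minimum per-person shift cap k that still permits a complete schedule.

With 4 technicians and 16 worker-slots to fill, someone must work at least ⌈16/4⌉ = 4 shifts, so k ≥ 4.
k = 4 works: Tue-AM→Yoon, Tue-PM→Abara, Wed-AM→Watson, Wed-PM→Ivanova, Thu-AM→Yoon, Thu-PM→Ivanova, Fri-AM→Yoon+Watson, Fri-PM→Abara+Watson, Sat-AM→Abara+Watson, Sat-PM→Ivanova+Abara, Sun-AM→Ivanova, Sun-PM→Yoon.
Loads: Yoon 4, Ivanova 4, Abara 4, Watson 4 — all ≤ 4.

4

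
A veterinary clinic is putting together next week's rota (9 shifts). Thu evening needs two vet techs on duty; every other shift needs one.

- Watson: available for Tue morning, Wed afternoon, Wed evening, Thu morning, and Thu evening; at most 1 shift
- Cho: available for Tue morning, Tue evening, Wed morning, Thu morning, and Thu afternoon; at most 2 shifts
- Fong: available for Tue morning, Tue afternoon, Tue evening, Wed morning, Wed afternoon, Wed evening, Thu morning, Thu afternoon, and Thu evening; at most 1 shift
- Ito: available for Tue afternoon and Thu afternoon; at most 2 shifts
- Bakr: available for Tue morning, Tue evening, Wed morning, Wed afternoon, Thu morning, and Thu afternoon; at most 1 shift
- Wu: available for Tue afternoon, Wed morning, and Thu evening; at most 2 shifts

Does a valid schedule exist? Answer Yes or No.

Total capacity is 1+2+1+2+1+2 = 9 but 10 worker-slots are needed — infeasible.

No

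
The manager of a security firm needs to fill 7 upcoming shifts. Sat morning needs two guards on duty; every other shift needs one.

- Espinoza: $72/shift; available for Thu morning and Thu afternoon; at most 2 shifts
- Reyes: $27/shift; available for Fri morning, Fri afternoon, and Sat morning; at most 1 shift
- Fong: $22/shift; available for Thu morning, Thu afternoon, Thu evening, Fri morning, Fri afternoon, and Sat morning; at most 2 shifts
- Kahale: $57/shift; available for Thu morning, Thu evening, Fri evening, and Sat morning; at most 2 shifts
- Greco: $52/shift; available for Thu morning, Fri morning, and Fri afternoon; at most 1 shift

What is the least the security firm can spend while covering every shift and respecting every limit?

$381

Fri evening can only be covered by Kahale, so that assignment is forced.
Picking the cheapest available guard for each shift independently would cost $216, but that ignores the shift limits.
An optimal schedule: Thu morning→Espinoza, Thu afternoon→Espinoza, Thu evening→Fong, Fri morning→Reyes, Fri afternoon→Greco, Fri evening→Kahale, Sat morning→Fong+Kahale.
Total: 72 + 72 + 22 + 27 + 52 + 57 + 22 + 57 = $381.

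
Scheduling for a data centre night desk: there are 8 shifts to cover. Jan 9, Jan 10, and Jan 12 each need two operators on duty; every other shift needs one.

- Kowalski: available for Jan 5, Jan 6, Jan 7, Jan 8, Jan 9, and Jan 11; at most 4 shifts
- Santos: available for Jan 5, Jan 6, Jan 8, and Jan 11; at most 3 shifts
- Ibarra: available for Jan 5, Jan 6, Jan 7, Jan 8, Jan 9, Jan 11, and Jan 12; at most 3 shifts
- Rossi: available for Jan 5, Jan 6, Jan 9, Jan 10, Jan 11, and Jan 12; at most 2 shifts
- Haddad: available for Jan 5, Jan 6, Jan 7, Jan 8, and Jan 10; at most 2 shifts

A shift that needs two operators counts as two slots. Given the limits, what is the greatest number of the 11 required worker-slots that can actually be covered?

11

Total capacity across all operators is 4+3+3+2+2 = 14, and 11 slots are needed, so at most 11 can be filled.
An assignment achieving 11: Jan 5→Santos, Jan 6→Santos, Jan 7→Kowalski, Jan 8→Kowalski, Jan 9→Kowalski+Ibarra, Jan 10→Rossi+Haddad, Jan 11→Kowalski, Jan 12→Ibarra+Rossi.
Loads: Kowalski 4/4, Santos 2/3, Ibarra 2/3, Rossi 2/2, Haddad 1/2.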